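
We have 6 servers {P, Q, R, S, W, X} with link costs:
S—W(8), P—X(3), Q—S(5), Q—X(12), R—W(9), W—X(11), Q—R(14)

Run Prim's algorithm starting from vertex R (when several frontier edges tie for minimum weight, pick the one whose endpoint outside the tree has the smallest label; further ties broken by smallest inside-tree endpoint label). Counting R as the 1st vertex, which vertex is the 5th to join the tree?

Prim's algorithm from R:
Step 1: frontier [R—W 9, Q—R 14] → take R—W (9); add W.
Step 2: frontier [Q—R 14, S—W 8, W—X 11] → take S—W (8); add S.
Step 3: frontier [Q—R 14, Q—S 5, W—X 11] → take Q—S (5); add Q.
Step 4: frontier [Q—X 12, W—X 11] → take W—X (11); add X.
Step 5: frontier [P—X 3] → take P—X (3); add P.
Vertex order: R, W, S, Q, X, P. The 5th vertex is X.

X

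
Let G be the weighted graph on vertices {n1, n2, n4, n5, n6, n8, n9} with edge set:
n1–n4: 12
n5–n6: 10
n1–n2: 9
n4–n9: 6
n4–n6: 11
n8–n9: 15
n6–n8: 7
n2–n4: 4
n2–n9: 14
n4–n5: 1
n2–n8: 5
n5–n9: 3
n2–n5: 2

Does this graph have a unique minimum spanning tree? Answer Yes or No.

Yes

Kruskal's algorithm — process edges by increasing weight (ties by edge label):
n4–n5 (1): add. Components now {n8} {n2} {n9} {n4,n5} {n6} {n1}
n2–n5 (2): add. Components now {n8} {n2,n4,n5} {n9} {n6} {n1}
n5–n9 (3): add. Components now {n8} {n2,n4,n5,n9} {n6} {n1}
n2–n4 (4): skip — n2 and n4 already connected.
n2–n8 (5): add. Components now {n2,n4,n5,n8,n9} {n6} {n1}
n4–n9 (6): skip — n9 and n4 already connected.
n6–n8 (7): add. Components now {n2,n4,n5,n6,n8,n9} {n1}
n1–n2 (9): add. Components now {n1,n2,n4,n5,n6,n8,n9}
Every non-tree edge has weight strictly greater than the heaviest edge on the tree path between its endpoints, so the MST is unique.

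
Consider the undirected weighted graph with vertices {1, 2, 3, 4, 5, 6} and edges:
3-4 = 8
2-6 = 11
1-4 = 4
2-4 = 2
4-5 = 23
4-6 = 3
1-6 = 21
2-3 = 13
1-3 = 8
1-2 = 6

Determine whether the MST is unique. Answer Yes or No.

Kruskal: consider edges lightest-first.
2-4 (2): add — endpoints in different components.
4-6 (3): add — endpoints in different components.
1-4 (4): add — endpoints in different components.
1-2 (6): skip — 1 and 2 already connected.
1-3 (8): add — endpoints in different components.
3-4 (8): skip — 3 and 4 already connected.
2-6 (11): skip — 2 and 6 already connected.
2-3 (13): skip — 2 and 3 already connected.
1-6 (21): skip — 1 and 6 already connected.
4-5 (23): add — endpoints in different components.
Non-tree edge 3-4 has weight 8, equal to the heaviest edge on its tree cycle — swapping gives another MST of the same weight. Not unique.

No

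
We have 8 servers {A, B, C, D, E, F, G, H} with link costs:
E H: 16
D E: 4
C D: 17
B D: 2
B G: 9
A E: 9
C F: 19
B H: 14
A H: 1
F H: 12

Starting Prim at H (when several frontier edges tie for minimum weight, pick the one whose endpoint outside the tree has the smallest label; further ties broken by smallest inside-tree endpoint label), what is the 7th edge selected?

C-D

Prim, starting at H.
Step 1: cheapest edge leaving the tree is A H (1); add A.
Step 2: cheapest edge leaving the tree is A E (9); add E.
Step 3: cheapest edge leaving the tree is D E (4); add D.
Step 4: cheapest edge leaving the tree is B D (2); add B.
Step 5: cheapest edge leaving the tree is B G (9); add G.
Step 6: cheapest edge leaving the tree is F H (12); add F.
Step 7: cheapest edge leaving the tree is C D (17); add C.
The 7th edge added is C D.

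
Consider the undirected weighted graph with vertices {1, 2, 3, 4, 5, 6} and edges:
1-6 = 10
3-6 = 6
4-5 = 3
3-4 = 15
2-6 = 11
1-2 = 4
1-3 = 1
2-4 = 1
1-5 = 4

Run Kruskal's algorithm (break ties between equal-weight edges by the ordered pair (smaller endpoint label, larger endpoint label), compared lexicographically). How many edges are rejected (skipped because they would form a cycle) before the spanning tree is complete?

Kruskal: consider edges lightest-first.
1-3 (1): add — endpoints in different components.
2-4 (1): add — endpoints in different components.
4-5 (3): add — endpoints in different components.
1-2 (4): add — endpoints in different components.
1-5 (4): skip — 1 and 5 already connected.
3-6 (6): add — endpoints in different components.
Edges rejected before the tree was complete: 1.

1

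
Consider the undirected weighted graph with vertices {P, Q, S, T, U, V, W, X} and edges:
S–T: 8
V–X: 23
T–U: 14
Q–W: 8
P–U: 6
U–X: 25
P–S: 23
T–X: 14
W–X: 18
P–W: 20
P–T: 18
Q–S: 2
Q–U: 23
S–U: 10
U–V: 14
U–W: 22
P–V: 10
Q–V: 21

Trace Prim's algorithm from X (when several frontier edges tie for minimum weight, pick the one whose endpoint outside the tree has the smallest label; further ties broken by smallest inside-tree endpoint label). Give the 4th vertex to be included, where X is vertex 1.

Prim's algorithm from X:
Step 1: cheapest edge leaving the tree is T–X (14); add T.
Step 2: cheapest edge leaving the tree is S–T (8); add S.
Step 3: cheapest edge leaving the tree is Q–S (2); add Q.
Step 4: cheapest edge leaving the tree is Q–W (8); add W.
Step 5: cheapest edge leaving the tree is S–U (10); add U.
Step 6: cheapest edge leaving the tree is P–U (6); add P.
Step 7: cheapest edge leaving the tree is P–V (10); add V.
Vertex order: X, T, S, Q, W, U, P, V. The 4th vertex is Q.

Q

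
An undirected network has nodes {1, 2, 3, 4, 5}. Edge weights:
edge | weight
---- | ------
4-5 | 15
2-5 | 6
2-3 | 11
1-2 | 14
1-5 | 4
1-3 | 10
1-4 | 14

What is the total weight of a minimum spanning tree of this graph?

Grow the tree from 4 using Prim:
Step 1: cheapest edge leaving the tree is 1-4 (14); add 1.
Step 2: cheapest edge leaving the tree is 1-5 (4); add 5.
Step 3: cheapest edge leaving the tree is 2-5 (6); add 2.
Step 4: cheapest edge leaving the tree is 1-3 (10); add 3.
MST edges: 1-4, 1-5, 2-5, 1-3; total weight 14+4+6+10 = 34.

34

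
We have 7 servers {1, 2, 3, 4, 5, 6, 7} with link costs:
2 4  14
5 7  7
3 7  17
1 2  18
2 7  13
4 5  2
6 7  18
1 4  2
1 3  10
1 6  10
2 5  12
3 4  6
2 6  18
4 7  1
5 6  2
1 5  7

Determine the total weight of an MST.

Prim's algorithm from 2:
Step 1: cheapest edge leaving the tree is 2 5 (12); add 5.
Step 2: cheapest edge leaving the tree is 4 5 (2); add 4.
Step 3: cheapest edge leaving the tree is 4 7 (1); add 7.
Step 4: cheapest edge leaving the tree is 1 4 (2); add 1.
Step 5: cheapest edge leaving the tree is 5 6 (2); add 6.
Step 6: cheapest edge leaving the tree is 3 4 (6); add 3.
MST edges: 2 5, 4 5, 4 7, 1 4, 5 6, 3 4; total weight 12+2+1+2+2+6 = 25.

25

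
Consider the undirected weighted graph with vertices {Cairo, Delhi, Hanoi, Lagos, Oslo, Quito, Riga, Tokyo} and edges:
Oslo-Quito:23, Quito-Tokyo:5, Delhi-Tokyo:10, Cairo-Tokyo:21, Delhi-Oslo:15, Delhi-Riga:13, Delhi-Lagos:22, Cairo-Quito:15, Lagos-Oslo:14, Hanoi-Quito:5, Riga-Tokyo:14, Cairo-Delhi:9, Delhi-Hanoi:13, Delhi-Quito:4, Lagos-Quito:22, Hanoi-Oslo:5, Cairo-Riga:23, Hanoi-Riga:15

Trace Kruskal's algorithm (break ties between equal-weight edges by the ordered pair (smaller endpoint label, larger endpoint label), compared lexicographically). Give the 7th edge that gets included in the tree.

Kruskal's algorithm — process edges by increasing weight (ties by edge label):
Delhi-Quito (4): add — endpoints in different components.
Hanoi-Oslo (5): add — endpoints in different components.
Hanoi-Quito (5): add — endpoints in different components.
Quito-Tokyo (5): add — endpoints in different components.
Cairo-Delhi (9): add — endpoints in different components.
Delhi-Tokyo (10): skip — Tokyo and Delhi already connected.
Delhi-Hanoi (13): skip — Hanoi and Delhi already connected.
Delhi-Riga (13): add — endpoints in different components.
Lagos-Oslo (14): add — endpoints in different components.
The 7th edge added is Lagos-Oslo.

Lagos-Oslo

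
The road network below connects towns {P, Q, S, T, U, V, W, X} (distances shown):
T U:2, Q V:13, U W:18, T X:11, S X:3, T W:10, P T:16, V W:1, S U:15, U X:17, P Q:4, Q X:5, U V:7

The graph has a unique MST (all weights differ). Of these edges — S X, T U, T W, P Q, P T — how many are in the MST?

3

Kruskal's algorithm — process edges by increasing weight (ties by edge label):
V W (1): add — endpoints in different components.
T U (2): add — endpoints in different components.
S X (3): add — endpoints in different components.
P Q (4): add — endpoints in different components.
Q X (5): add — endpoints in different components.
U V (7): add — endpoints in different components.
T W (10): skip — W and T already connected.
T X (11): add — endpoints in different components.
MST edge set: {V W, T U, S X, P Q, Q X, U V, T X}.
Of the listed edges, {S X, T U, P Q} are in the MST → 3.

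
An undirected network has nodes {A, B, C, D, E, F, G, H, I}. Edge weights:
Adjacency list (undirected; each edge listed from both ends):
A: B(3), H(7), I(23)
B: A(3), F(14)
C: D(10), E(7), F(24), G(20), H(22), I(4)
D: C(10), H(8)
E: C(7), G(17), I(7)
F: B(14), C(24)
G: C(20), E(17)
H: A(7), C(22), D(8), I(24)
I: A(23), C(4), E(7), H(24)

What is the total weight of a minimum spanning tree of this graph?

Kruskal's algorithm — process edges by increasing weight (ties by edge label):
A–B (3): add — endpoints in different components.
C–I (4): add — endpoints in different components.
A–H (7): add — endpoints in different components.
C–E (7): add — endpoints in different components.
E–I (7): skip — E and I already connected.
D–H (8): add — endpoints in different components.
C–D (10): add — endpoints in different components.
B–F (14): add — endpoints in different components.
E–G (17): add — endpoints in different components.
MST edges: A–B, C–I, A–H, C–E, D–H, C–D, B–F, E–G; total weight 3+4+7+7+8+10+14+17 = 70.

70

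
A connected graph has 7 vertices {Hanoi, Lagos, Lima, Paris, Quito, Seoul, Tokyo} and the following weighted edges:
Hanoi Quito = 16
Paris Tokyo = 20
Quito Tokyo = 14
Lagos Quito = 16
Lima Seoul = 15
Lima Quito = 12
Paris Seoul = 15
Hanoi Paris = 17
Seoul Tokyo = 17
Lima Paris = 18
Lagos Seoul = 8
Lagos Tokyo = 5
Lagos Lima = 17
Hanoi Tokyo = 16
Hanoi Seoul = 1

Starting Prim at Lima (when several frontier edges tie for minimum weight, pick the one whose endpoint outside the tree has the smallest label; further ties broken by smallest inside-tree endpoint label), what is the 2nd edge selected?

Grow the tree from Lima using Prim:
Step 1: cheapest edge leaving the tree is Lima Quito (12); add Quito.
Step 2: cheapest edge leaving the tree is Quito Tokyo (14); add Tokyo.
Step 3: cheapest edge leaving the tree is Lagos Tokyo (5); add Lagos.
Step 4: cheapest edge leaving the tree is Lagos Seoul (8); add Seoul.
Step 5: cheapest edge leaving the tree is Hanoi Seoul (1); add Hanoi.
Step 6: cheapest edge leaving the tree is Paris Seoul (15); add Paris.
The 2nd edge added is Quito Tokyo.

Quito-Tokyo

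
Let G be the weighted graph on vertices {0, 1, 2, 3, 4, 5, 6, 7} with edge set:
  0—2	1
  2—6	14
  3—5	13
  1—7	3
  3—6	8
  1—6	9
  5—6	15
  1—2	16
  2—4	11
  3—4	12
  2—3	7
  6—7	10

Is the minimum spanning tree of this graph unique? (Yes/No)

Yes

Sort edges by weight, then run Kruskal:
0—2 (1): add — endpoints in different components.
1—7 (3): add — endpoints in different components.
2—3 (7): add — endpoints in different components.
3—6 (8): add — endpoints in different components.
1—6 (9): add — endpoints in different components.
6—7 (10): skip — 6 and 7 already connected.
2—4 (11): add — endpoints in different components.
3—4 (12): skip — 3 and 4 already connected.
3—5 (13): add — endpoints in different components.
Every non-tree edge has weight strictly greater than the heaviest edge on the tree path between its endpoints, so the MST is unique.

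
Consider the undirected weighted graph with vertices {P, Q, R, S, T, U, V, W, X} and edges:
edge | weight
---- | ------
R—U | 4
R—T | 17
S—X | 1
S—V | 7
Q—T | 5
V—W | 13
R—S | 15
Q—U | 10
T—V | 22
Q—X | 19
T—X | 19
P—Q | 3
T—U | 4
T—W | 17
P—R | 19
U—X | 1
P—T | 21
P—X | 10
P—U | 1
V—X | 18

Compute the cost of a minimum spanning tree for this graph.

Kruskal: consider edges lightest-first.
P—U (1): add — endpoints in different components.
S—X (1): add — endpoints in different components.
U—X (1): add — endpoints in different components.
P—Q (3): add — endpoints in different components.
R—U (4): add — endpoints in different components.
T—U (4): add — endpoints in different components.
Q—T (5): skip — T and Q already connected.
S—V (7): add — endpoints in different components.
P—X (10): skip — X and P already connected.
Q—U (10): skip — U and Q already connected.
V—W (13): add — endpoints in different components.
MST edges: P—U, S—X, U—X, P—Q, R—U, T—U, S—V, V—W; total weight 1+1+1+3+4+4+7+13 = 34.

34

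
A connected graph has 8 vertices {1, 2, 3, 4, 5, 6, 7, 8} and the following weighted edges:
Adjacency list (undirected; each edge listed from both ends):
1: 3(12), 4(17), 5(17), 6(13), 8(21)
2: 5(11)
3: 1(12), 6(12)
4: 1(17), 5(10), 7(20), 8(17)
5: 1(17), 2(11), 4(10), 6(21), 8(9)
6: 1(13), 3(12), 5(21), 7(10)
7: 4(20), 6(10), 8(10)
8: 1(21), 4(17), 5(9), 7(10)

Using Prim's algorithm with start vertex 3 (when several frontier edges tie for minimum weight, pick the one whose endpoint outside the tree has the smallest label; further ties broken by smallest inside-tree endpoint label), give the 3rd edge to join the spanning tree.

Prim's algorithm from 3:
Step 1: frontier [1–3 12, 3–6 12] → take 1–3 (12); add 1.
Step 2: frontier [1–6 13, 1–4 17, 1–5 17, 1–8 21, 3–6 12] → take 3–6 (12); add 6.
Step 3: frontier [1–4 17, 1–5 17, 1–8 21, 6–7 10, 5–6 21] → take 6–7 (10); add 7.
Step 4: frontier [1–4 17, 1–5 17, 1–8 21, 5–6 21, 7–8 10, 4–7 20] → take 7–8 (10); add 8.
Step 5: frontier [1–4 17, 1–5 17, 5–6 21, 4–7 20, 5–8 9, 4–8 17] → take 5–8 (9); add 5.
Step 6: frontier [1–4 17, 4–5 10, 2–5 11, 4–7 20, 4–8 17] → take 4–5 (10); add 4.
Step 7: frontier [2–5 11] → take 2–5 (11); add 2.
The 3rd edge added is 6–7.

6-7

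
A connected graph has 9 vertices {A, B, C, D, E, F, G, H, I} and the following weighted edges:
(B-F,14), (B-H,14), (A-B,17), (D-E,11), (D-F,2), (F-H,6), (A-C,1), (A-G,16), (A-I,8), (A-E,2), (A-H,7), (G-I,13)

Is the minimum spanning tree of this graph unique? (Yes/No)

Kruskal's algorithm — process edges by increasing weight (ties by edge label):
A-C (1): add — endpoints in different components.
A-E (2): add — endpoints in different components.
D-F (2): add — endpoints in different components.
F-H (6): add — endpoints in different components.
A-H (7): add — endpoints in different components.
A-I (8): add — endpoints in different components.
D-E (11): skip — D and E already connected.
G-I (13): add — endpoints in different components.
B-F (14): add — endpoints in different components.
Non-tree edge B-H has weight 14, equal to the heaviest edge on its tree cycle — swapping gives another MST of the same weight. Not unique.

No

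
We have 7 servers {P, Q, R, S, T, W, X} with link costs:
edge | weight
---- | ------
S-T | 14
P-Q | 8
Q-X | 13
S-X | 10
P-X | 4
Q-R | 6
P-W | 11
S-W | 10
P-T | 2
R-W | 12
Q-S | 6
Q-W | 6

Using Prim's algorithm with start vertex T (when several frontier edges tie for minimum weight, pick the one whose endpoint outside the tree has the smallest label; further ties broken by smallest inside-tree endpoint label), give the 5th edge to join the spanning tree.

Grow the tree from T using Prim:
Step 1: frontier [P-T 2, S-T 14] → take P-T (2); add P.
Step 2: frontier [P-X 4, P-Q 8, P-W 11, S-T 14] → take P-X (4); add X.
Step 3: frontier [P-Q 8, P-W 11, S-T 14, S-X 10, Q-X 13] → take P-Q (8); add Q.
Step 4: frontier [P-W 11, Q-R 6, Q-S 6, Q-W 6, S-T 14, S-X 10] → take Q-R (6); add R.
Step 5: frontier [P-W 11, Q-S 6, Q-W 6, R-W 12, S-T 14, S-X 10] → take Q-S (6); add S.
Step 6: frontier [P-W 11, Q-W 6, R-W 12, S-W 10] → take Q-W (6); add W.
The 5th edge added is Q-S.

Q-S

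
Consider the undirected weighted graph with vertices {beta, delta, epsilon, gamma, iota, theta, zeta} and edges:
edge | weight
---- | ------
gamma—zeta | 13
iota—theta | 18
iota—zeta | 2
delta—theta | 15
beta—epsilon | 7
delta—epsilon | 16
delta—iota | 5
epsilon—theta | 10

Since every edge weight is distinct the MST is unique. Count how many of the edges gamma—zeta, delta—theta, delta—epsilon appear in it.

2

Sort edges by weight, then run Kruskal:
iota—zeta (2): add. Components now {gamma} {delta} {iota,zeta} {beta} {theta} {epsilon}
delta—iota (5): add. Components now {gamma} {delta,iota,zeta} {beta} {theta} {epsilon}
beta—epsilon (7): add. Components now {gamma} {delta,iota,zeta} {beta,epsilon} {theta}
epsilon—theta (10): add. Components now {gamma} {delta,iota,zeta} {beta,epsilon,theta}
gamma—zeta (13): add. Components now {delta,gamma,iota,zeta} {beta,epsilon,theta}
delta—theta (15): add. Components now {beta,delta,epsilon,gamma,iota,theta,zeta}
MST edge set: {iota—zeta, delta—iota, beta—epsilon, epsilon—theta, gamma—zeta, delta—theta}.
Of the listed edges, {gamma—zeta, delta—theta} are in the MST → 2.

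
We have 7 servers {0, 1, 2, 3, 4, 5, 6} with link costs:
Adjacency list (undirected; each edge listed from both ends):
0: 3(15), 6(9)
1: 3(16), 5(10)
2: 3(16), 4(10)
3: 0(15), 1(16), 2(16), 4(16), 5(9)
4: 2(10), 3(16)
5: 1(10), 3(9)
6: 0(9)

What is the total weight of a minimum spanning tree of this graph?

Sort edges by weight, then run Kruskal:
0 6 (9): add. Components now {0,6} {1} {2} {3} {4} {5}
3 5 (9): add. Components now {0,6} {1} {2} {3,5} {4}
1 5 (10): add. Components now {0,6} {1,3,5} {2} {4}
2 4 (10): add. Components now {0,6} {1,3,5} {2,4}
0 3 (15): add. Components now {0,1,3,5,6} {2,4}
1 3 (16): skip — 1 and 3 already connected.
2 3 (16): add. Components now {0,1,2,3,4,5,6}
MST edges: 0 6, 3 5, 1 5, 2 4, 0 3, 2 3; total weight 9+9+10+10+15+16 = 69.

69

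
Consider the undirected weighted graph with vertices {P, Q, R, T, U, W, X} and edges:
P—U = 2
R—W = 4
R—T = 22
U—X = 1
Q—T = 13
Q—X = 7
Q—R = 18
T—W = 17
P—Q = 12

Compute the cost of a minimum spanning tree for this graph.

Kruskal: consider edges lightest-first.
U—X (1): add. Components now {W} {P} {U,X} {R} {Q} {T}
P—U (2): add. Components now {W} {P,U,X} {R} {Q} {T}
R—W (4): add. Components now {R,W} {P,U,X} {Q} {T}
Q—X (7): add. Components now {R,W} {P,Q,U,X} {T}
P—Q (12): skip — P and Q already connected.
Q—T (13): add. Components now {R,W} {P,Q,T,U,X}
T—W (17): add. Components now {P,Q,R,T,U,W,X}
MST edges: U—X, P—U, R—W, Q—X, Q—T, T—W; total weight 1+2+4+7+13+17 = 44.

44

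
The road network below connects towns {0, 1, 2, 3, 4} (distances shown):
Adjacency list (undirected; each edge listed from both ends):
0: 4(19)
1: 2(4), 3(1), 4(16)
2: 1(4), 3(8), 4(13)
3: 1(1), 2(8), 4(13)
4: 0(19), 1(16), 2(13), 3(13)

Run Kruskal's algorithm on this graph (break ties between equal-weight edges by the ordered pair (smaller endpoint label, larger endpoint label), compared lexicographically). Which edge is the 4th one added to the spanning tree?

0-4

Sort edges by weight, then run Kruskal:
1-3 (1): add — endpoints in different components.
1-2 (4): add — endpoints in different components.
2-3 (8): skip — 2 and 3 already connected.
2-4 (13): add — endpoints in different components.
3-4 (13): skip — 3 and 4 already connected.
1-4 (16): skip — 1 and 4 already connected.
0-4 (19): add — endpoints in different components.
The 4th edge added is 0-4.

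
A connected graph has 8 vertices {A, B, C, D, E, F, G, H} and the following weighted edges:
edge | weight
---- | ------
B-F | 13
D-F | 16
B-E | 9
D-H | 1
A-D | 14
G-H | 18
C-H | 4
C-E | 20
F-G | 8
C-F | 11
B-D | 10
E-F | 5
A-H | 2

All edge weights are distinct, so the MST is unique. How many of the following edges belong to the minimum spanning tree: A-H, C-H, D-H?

Kruskal: consider edges lightest-first.
D-H (1): add — endpoints in different components.
A-H (2): add — endpoints in different components.
C-H (4): add — endpoints in different components.
E-F (5): add — endpoints in different components.
F-G (8): add — endpoints in different components.
B-E (9): add — endpoints in different components.
B-D (10): add — endpoints in different components.
MST edge set: {D-H, A-H, C-H, E-F, F-G, B-E, B-D}.
Of the listed edges, {A-H, C-H, D-H} are in the MST → 3.

3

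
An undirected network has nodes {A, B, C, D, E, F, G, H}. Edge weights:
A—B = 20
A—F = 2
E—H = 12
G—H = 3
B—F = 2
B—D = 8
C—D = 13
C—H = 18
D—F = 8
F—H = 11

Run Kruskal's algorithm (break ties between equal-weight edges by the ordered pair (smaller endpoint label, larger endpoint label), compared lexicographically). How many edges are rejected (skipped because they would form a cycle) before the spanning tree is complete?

Kruskal's algorithm — process edges by increasing weight (ties by edge label):
A—F (2): add — endpoints in different components.
B—F (2): add — endpoints in different components.
G—H (3): add — endpoints in different components.
B—D (8): add — endpoints in different components.
D—F (8): skip — D and F already connected.
F—H (11): add — endpoints in different components.
E—H (12): add — endpoints in different components.
C—D (13): add — endpoints in different components.
Edges rejected before the tree was complete: 1.

1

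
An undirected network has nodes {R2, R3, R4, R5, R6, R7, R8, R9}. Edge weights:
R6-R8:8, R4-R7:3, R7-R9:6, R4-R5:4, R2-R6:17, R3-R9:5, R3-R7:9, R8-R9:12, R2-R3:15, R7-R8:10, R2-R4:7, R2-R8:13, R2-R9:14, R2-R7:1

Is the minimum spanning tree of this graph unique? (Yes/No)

Yes

Sort edges by weight, then run Kruskal:
R2-R7 (1): add — endpoints in different components.
R4-R7 (3): add — endpoints in different components.
R4-R5 (4): add — endpoints in different components.
R3-R9 (5): add — endpoints in different components.
R7-R9 (6): add — endpoints in different components.
R2-R4 (7): skip — R4 and R2 already connected.
R6-R8 (8): add — endpoints in different components.
R3-R7 (9): skip — R3 and R7 already connected.
R7-R8 (10): add — endpoints in different components.
Every non-tree edge has weight strictly greater than the heaviest edge on the tree path between its endpoints, so the MST is unique.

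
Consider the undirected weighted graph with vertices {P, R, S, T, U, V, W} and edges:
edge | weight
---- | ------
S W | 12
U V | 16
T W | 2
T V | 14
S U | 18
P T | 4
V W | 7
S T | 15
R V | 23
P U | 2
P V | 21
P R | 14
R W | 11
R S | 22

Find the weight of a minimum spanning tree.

Prim, starting at W.
Step 1: frontier [T W 2, V W 7, R W 11, S W 12] → take T W (2); add T.
Step 2: frontier [P T 4, T V 14, S T 15, V W 7, R W 11, S W 12] → take P T (4); add P.
Step 3: frontier [P U 2, P R 14, P V 21, T V 14, S T 15, V W 7, R W 11, S W 12] → take P U (2); add U.
Step 4: frontier [P R 14, P V 21, T V 14, S T 15, U V 16, S U 18, V W 7, R W 11, S W 12] → take V W (7); add V.
Step 5: frontier [P R 14, S T 15, S U 18, R V 23, R W 11, S W 12] → take R W (11); add R.
Step 6: frontier [R S 22, S T 15, S U 18, S W 12] → take S W (12); add S.
MST edges: T W, P T, P U, V W, R W, S W; total weight 2+4+2+7+11+12 = 38.

38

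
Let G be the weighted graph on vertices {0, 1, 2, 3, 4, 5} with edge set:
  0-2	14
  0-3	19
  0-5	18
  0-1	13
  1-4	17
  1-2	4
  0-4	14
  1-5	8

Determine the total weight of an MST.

58

Prim's algorithm from 2:
Step 1: frontier [1-2 4, 0-2 14] → take 1-2 (4); add 1.
Step 2: frontier [1-5 8, 0-1 13, 1-4 17, 0-2 14] → take 1-5 (8); add 5.
Step 3: frontier [0-1 13, 1-4 17, 0-2 14, 0-5 18] → take 0-1 (13); add 0.
Step 4: frontier [0-4 14, 0-3 19, 1-4 17] → take 0-4 (14); add 4.
Step 5: frontier [0-3 19] → take 0-3 (19); add 3.
MST edges: 1-2, 1-5, 0-1, 0-4, 0-3; total weight 4+8+13+14+19 = 58.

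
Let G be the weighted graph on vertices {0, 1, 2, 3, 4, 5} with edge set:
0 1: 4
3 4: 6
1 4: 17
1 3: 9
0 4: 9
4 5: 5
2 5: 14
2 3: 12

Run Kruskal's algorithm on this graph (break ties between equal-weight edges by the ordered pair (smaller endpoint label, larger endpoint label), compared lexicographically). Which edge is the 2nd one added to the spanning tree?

Kruskal's algorithm — process edges by increasing weight (ties by edge label):
0 1 (4): add. Components now {0,1} {2} {3} {4} {5}
4 5 (5): add. Components now {0,1} {2} {3} {4,5}
3 4 (6): add. Components now {0,1} {2} {3,4,5}
0 4 (9): add. Components now {0,1,3,4,5} {2}
1 3 (9): skip — 1 and 3 already connected.
2 3 (12): add. Components now {0,1,2,3,4,5}
The 2nd edge added is 4 5.

4-5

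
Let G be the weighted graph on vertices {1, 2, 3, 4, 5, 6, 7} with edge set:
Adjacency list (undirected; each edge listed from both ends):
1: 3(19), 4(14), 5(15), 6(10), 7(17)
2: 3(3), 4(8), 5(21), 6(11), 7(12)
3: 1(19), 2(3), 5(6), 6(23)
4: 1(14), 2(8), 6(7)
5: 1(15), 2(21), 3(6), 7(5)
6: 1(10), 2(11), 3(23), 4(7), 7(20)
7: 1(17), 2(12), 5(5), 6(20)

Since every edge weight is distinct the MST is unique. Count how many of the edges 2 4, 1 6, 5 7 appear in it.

Kruskal: consider edges lightest-first.
2 3 (3): add — endpoints in different components.
5 7 (5): add — endpoints in different components.
3 5 (6): add — endpoints in different components.
4 6 (7): add — endpoints in different components.
2 4 (8): add — endpoints in different components.
1 6 (10): add — endpoints in different components.
MST edge set: {2 3, 5 7, 3 5, 4 6, 2 4, 1 6}.
Of the listed edges, {2 4, 1 6, 5 7} are in the MST → 3.

3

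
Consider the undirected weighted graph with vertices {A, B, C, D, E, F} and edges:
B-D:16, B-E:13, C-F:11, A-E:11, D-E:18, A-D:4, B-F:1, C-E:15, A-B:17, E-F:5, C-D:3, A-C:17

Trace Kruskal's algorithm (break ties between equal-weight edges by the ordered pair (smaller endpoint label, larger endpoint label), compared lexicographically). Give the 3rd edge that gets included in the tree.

A-D

Kruskal's algorithm — process edges by increasing weight (ties by edge label):
B-F (1): add. Components now {A} {B,F} {C} {D} {E}
C-D (3): add. Components now {A} {B,F} {C,D} {E}
A-D (4): add. Components now {A,C,D} {B,F} {E}
E-F (5): add. Components now {A,C,D} {B,E,F}
A-E (11): add. Components now {A,B,C,D,E,F}
The 3rd edge added is A-D.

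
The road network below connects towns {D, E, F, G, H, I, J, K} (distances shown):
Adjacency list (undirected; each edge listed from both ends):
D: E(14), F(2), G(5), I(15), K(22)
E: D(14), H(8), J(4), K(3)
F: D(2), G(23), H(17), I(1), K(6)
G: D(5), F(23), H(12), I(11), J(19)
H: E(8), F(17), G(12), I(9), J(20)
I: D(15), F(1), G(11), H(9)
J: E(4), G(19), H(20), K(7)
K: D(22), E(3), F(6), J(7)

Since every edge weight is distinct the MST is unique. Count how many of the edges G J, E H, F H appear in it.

Kruskal's algorithm — process edges by increasing weight (ties by edge label):
F I (1): add — endpoints in different components.
D F (2): add — endpoints in different components.
E K (3): add — endpoints in different components.
E J (4): add — endpoints in different components.
D G (5): add — endpoints in different components.
F K (6): add — endpoints in different components.
J K (7): skip — J and K already connected.
E H (8): add — endpoints in different components.
MST edge set: {F I, D F, E K, E J, D G, F K, E H}.
Of the listed edges, {E H} are in the MST → 1.

1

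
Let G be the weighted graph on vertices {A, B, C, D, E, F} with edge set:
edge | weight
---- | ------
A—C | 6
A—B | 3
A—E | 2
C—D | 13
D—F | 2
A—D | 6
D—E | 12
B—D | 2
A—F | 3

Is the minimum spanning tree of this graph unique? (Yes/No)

Kruskal's algorithm — process edges by increasing weight (ties by edge label):
A—E (2): add — endpoints in different components.
B—D (2): add — endpoints in different components.
D—F (2): add — endpoints in different components.
A—B (3): add — endpoints in different components.
A—F (3): skip — A and F already connected.
A—C (6): add — endpoints in different components.
Non-tree edge A—F has weight 3, equal to the heaviest edge on its tree cycle — swapping gives another MST of the same weight. Not unique.

No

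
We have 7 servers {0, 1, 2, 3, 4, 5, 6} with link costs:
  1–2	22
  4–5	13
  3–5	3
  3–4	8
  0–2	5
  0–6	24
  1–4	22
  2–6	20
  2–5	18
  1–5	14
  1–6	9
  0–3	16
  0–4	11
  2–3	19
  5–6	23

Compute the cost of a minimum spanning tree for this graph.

50

Grow the tree from 6 using Prim:
Step 1: cheapest edge leaving the tree is 1–6 (9); add 1.
Step 2: cheapest edge leaving the tree is 1–5 (14); add 5.
Step 3: cheapest edge leaving the tree is 3–5 (3); add 3.
Step 4: cheapest edge leaving the tree is 3–4 (8); add 4.
Step 5: cheapest edge leaving the tree is 0–4 (11); add 0.
Step 6: cheapest edge leaving the tree is 0–2 (5); add 2.
MST edges: 1–6, 1–5, 3–5, 3–4, 0–4, 0–2; total weight 9+14+3+8+11+5 = 50.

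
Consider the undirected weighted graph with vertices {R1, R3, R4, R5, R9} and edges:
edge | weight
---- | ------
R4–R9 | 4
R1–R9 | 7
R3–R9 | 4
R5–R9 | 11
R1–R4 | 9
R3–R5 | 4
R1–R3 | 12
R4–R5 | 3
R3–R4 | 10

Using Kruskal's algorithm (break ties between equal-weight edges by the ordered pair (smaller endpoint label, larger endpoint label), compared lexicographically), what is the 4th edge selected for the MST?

R1-R9

Kruskal: consider edges lightest-first.
R4–R5 (3): add. Components now {R3} {R9} {R4,R5} {R1}
R3–R5 (4): add. Components now {R3,R4,R5} {R9} {R1}
R3–R9 (4): add. Components now {R3,R4,R5,R9} {R1}
R4–R9 (4): skip — R9 and R4 already connected.
R1–R9 (7): add. Components now {R1,R3,R4,R5,R9}
The 4th edge added is R1–R9.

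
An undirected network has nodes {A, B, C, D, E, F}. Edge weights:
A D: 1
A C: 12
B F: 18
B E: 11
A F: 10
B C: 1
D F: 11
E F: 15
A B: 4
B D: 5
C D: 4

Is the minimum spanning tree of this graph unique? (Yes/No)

No

Kruskal: consider edges lightest-first.
A D (1): add. Components now {A,D} {B} {C} {E} {F}
B C (1): add. Components now {A,D} {B,C} {E} {F}
A B (4): add. Components now {A,B,C,D} {E} {F}
C D (4): skip — C and D already connected.
B D (5): skip — B and D already connected.
A F (10): add. Components now {A,B,C,D,F} {E}
B E (11): add. Components now {A,B,C,D,E,F}
Non-tree edge C D has weight 4, equal to the heaviest edge on its tree cycle — swapping gives another MST of the same weight. Not unique.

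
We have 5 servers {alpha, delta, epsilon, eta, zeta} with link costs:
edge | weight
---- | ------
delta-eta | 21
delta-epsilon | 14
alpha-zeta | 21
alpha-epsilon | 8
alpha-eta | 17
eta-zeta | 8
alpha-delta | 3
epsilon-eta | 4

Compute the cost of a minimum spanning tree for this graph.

Prim, starting at zeta.
Step 1: cheapest edge leaving the tree is eta-zeta (8); add eta.
Step 2: cheapest edge leaving the tree is epsilon-eta (4); add epsilon.
Step 3: cheapest edge leaving the tree is alpha-epsilon (8); add alpha.
Step 4: cheapest edge leaving the tree is alpha-delta (3); add delta.
MST edges: eta-zeta, epsilon-eta, alpha-epsilon, alpha-delta; total weight 8+4+8+3 = 23.

23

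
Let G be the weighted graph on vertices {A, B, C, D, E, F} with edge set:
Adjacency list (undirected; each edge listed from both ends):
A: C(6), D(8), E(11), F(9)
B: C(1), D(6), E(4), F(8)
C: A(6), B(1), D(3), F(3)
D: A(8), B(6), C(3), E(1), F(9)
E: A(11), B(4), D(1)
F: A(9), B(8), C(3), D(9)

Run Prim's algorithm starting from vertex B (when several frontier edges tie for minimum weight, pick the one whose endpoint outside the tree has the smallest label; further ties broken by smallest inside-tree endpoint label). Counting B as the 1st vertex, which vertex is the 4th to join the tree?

E

Prim's algorithm from B:
Step 1: frontier [B-C 1, B-E 4, B-D 6, B-F 8] → take B-C (1); add C.
Step 2: frontier [B-E 4, B-D 6, B-F 8, C-D 3, C-F 3, A-C 6] → take C-D (3); add D.
Step 3: frontier [B-E 4, B-F 8, C-F 3, A-C 6, D-E 1, A-D 8, D-F 9] → take D-E (1); add E.
Step 4: frontier [B-F 8, C-F 3, A-C 6, A-D 8, D-F 9, A-E 11] → take C-F (3); add F.
Step 5: frontier [A-C 6, A-D 8, A-E 11, A-F 9] → take A-C (6); add A.
Vertex order: B, C, D, E, F, A. The 4th vertex is E.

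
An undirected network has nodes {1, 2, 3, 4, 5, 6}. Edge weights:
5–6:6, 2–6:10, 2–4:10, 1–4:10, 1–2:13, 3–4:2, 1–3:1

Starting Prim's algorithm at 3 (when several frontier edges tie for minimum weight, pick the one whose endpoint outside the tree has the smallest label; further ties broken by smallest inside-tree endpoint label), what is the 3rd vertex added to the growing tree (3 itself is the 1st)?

Grow the tree from 3 using Prim:
Step 1: frontier [1–3 1, 3–4 2] → take 1–3 (1); add 1.
Step 2: frontier [1–4 10, 1–2 13, 3–4 2] → take 3–4 (2); add 4.
Step 3: frontier [1–2 13, 2–4 10] → take 2–4 (10); add 2.
Step 4: frontier [2–6 10] → take 2–6 (10); add 6.
Step 5: frontier [5–6 6] → take 5–6 (6); add 5.
Vertex order: 3, 1, 4, 2, 6, 5. The 3rd vertex is 4.

4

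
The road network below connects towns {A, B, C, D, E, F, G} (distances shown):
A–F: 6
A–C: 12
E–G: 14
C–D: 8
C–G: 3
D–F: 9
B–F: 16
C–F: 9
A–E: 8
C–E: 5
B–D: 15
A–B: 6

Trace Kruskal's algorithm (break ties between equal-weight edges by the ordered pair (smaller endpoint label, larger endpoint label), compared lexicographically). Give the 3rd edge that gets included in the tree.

A-B

Kruskal: consider edges lightest-first.
C–G (3): add. Components now {A} {B} {C,G} {D} {E} {F}
C–E (5): add. Components now {A} {B} {C,E,G} {D} {F}
A–B (6): add. Components now {A,B} {C,E,G} {D} {F}
A–F (6): add. Components now {A,B,F} {C,E,G} {D}
A–E (8): add. Components now {A,B,C,E,F,G} {D}
C–D (8): add. Components now {A,B,C,D,E,F,G}
The 3rd edge added is A–B.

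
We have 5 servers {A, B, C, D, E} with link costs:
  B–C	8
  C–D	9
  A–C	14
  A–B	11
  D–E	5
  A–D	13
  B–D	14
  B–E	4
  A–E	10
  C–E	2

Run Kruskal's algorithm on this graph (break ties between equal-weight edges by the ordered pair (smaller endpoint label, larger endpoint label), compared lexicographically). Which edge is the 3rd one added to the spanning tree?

Sort edges by weight, then run Kruskal:
C–E (2): add. Components now {A} {B} {C,E} {D}
B–E (4): add. Components now {A} {B,C,E} {D}
D–E (5): add. Components now {A} {B,C,D,E}
B–C (8): skip — B and C already connected.
C–D (9): skip — C and D already connected.
A–E (10): add. Components now {A,B,C,D,E}
The 3rd edge added is D–E.

D-E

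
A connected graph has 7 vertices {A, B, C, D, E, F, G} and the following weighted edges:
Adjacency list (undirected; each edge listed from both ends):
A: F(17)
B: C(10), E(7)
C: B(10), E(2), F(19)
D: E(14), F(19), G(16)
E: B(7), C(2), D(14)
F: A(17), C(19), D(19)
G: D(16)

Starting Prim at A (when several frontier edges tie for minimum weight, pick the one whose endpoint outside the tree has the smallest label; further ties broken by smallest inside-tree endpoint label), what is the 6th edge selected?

Prim, starting at A.
Step 1: frontier [A F 17] → take A F (17); add F.
Step 2: frontier [C F 19, D F 19] → take C F (19); add C.
Step 3: frontier [C E 2, B C 10, D F 19] → take C E (2); add E.
Step 4: frontier [B C 10, B E 7, D E 14, D F 19] → take B E (7); add B.
Step 5: frontier [D E 14, D F 19] → take D E (14); add D.
Step 6: frontier [D G 16] → take D G (16); add G.
The 6th edge added is D G.

D-G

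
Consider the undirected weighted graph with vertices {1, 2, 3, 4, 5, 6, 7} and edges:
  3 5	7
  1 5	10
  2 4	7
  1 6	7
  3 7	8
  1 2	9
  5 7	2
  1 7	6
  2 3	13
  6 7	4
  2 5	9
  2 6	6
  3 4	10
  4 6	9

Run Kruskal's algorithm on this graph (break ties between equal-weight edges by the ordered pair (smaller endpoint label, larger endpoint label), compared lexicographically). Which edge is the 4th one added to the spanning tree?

2-6

Kruskal: consider edges lightest-first.
5 7 (2): add — endpoints in different components.
6 7 (4): add — endpoints in different components.
1 7 (6): add — endpoints in different components.
2 6 (6): add — endpoints in different components.
1 6 (7): skip — 1 and 6 already connected.
2 4 (7): add — endpoints in different components.
3 5 (7): add — endpoints in different components.
The 4th edge added is 2 6.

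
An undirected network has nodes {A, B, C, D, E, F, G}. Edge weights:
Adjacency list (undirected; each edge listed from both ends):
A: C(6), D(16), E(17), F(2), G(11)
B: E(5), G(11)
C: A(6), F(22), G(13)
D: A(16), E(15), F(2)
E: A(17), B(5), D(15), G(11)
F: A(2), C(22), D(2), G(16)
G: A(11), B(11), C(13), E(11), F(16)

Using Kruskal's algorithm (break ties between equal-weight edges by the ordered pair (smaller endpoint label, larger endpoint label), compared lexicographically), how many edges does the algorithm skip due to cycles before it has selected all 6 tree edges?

Kruskal's algorithm — process edges by increasing weight (ties by edge label):
A F (2): add. Components now {A,F} {B} {C} {D} {E} {G}
D F (2): add. Components now {A,D,F} {B} {C} {E} {G}
B E (5): add. Components now {A,D,F} {B,E} {C} {G}
A C (6): add. Components now {A,C,D,F} {B,E} {G}
A G (11): add. Components now {A,C,D,F,G} {B,E}
B G (11): add. Components now {A,B,C,D,E,F,G}
Edges rejected before the tree was complete: 0.

0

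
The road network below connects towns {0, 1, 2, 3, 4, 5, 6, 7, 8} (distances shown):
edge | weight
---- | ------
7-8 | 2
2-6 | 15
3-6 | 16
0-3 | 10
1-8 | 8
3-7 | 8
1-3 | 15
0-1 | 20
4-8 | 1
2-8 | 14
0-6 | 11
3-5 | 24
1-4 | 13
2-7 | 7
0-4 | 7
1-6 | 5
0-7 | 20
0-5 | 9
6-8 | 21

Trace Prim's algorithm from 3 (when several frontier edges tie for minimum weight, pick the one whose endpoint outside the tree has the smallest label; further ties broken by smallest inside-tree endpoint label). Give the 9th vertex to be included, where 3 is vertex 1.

Prim, starting at 3.
Step 1: cheapest edge leaving the tree is 3-7 (8); add 7.
Step 2: cheapest edge leaving the tree is 7-8 (2); add 8.
Step 3: cheapest edge leaving the tree is 4-8 (1); add 4.
Step 4: cheapest edge leaving the tree is 0-4 (7); add 0.
Step 5: cheapest edge leaving the tree is 2-7 (7); add 2.
Step 6: cheapest edge leaving the tree is 1-8 (8); add 1.
Step 7: cheapest edge leaving the tree is 1-6 (5); add 6.
Step 8: cheapest edge leaving the tree is 0-5 (9); add 5.
Vertex order: 3, 7, 8, 4, 0, 2, 1, 6, 5. The 9th vertex is 5.

5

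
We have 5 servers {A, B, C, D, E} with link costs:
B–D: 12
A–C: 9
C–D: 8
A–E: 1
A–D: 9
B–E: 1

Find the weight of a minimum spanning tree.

19

Kruskal's algorithm — process edges by increasing weight (ties by edge label):
A–E (1): add — endpoints in different components.
B–E (1): add — endpoints in different components.
C–D (8): add — endpoints in different components.
A–C (9): add — endpoints in different components.
MST edges: A–E, B–E, C–D, A–C; total weight 1+1+8+9 = 19.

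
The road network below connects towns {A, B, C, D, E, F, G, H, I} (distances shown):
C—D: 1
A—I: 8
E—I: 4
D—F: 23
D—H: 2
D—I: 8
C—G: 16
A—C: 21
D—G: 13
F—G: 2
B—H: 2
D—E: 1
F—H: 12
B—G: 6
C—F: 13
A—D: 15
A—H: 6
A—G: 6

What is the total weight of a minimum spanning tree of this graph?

24

Kruskal's algorithm — process edges by increasing weight (ties by edge label):
C—D (1): add — endpoints in different components.
D—E (1): add — endpoints in different components.
B—H (2): add — endpoints in different components.
D—H (2): add — endpoints in different components.
F—G (2): add — endpoints in different components.
E—I (4): add — endpoints in different components.
A—G (6): add — endpoints in different components.
A—H (6): add — endpoints in different components.
MST edges: C—D, D—E, B—H, D—H, F—G, E—I, A—G, A—H; total weight 1+1+2+2+2+4+6+6 = 24.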